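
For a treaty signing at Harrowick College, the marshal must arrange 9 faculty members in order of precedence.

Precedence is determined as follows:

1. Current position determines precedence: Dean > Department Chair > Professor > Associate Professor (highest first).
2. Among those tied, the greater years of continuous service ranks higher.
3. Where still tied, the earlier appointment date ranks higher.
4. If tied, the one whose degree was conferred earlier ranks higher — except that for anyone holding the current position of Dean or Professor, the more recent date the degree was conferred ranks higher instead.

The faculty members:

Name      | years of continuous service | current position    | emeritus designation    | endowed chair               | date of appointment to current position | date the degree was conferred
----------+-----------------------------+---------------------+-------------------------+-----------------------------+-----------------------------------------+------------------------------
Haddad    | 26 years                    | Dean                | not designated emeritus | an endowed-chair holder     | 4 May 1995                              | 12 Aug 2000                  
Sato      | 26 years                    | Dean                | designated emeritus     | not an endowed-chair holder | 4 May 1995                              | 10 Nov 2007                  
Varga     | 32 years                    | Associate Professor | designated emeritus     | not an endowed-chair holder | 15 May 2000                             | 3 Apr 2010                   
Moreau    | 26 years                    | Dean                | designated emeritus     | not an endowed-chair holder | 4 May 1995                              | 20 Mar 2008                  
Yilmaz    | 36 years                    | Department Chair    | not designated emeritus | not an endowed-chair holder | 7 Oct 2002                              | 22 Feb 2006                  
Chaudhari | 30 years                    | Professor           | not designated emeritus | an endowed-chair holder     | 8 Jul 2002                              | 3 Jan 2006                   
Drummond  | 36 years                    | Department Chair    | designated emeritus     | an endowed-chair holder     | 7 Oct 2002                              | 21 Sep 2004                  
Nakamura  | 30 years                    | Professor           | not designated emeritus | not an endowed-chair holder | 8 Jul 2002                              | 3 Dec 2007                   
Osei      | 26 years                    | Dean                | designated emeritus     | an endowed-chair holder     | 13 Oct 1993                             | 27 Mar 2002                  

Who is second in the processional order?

By current position: Osei, Moreau, Sato and Haddad (Dean); then Drummond and Yilmaz (Department Chair); then Nakamura and Chaudhari (Professor); then Varga (Associate Professor).
Osei, Moreau, Sato and Haddad all have years of continuous service 26 years, so the next rule applies.
Among Osei, Moreau, Sato and Haddad, by date of appointment to current position (earlier first): Osei (13 Oct 1993) before Moreau, Sato and Haddad (4 May 1995).
Among Moreau, Sato and Haddad, by date the degree was conferred (later first) (reversed rule for this group): Moreau (20 Mar 2008) before Sato (10 Nov 2007) before Haddad (12 Aug 2000).
Drummond and Yilmaz both have years of continuous service 36 years, so the next rule applies.
Drummond and Yilmaz both have date of appointment to current position 7 Oct 2002, so the next rule applies.
Among Drummond and Yilmaz, by date the degree was conferred (earlier first): Drummond (21 Sep 2004) before Yilmaz (22 Feb 2006).
Nakamura and Chaudhari both have years of continuous service 30 years, so the next rule applies.
Nakamura and Chaudhari both have date of appointment to current position 8 Jul 2002, so the next rule applies.
Among Nakamura and Chaudhari, by date the degree was conferred (later first) (reversed rule for this group): Nakamura (3 Dec 2007) before Chaudhari (3 Jan 2006).
Order: Osei, Moreau, Sato, Haddad, Drummond, Yilmaz, Nakamura, Chaudhari, Varga.

Moreau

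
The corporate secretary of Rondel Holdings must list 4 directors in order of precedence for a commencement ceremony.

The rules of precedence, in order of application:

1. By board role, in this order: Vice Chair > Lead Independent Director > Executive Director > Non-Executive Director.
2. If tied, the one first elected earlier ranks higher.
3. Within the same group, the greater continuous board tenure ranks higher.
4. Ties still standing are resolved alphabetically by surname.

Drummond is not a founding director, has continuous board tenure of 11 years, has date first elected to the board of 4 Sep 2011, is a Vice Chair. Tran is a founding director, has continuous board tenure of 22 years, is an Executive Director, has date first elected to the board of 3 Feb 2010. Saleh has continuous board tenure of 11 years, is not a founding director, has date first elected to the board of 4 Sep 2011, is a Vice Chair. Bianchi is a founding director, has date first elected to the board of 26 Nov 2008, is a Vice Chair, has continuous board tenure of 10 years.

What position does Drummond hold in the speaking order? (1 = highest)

2

By board role: Bianchi, Drummond and Saleh (Vice Chair); then Tran (Executive Director).
Among Bianchi, Drummond and Saleh, by date first elected to the board (earlier first): Bianchi (26 Nov 2008) before Drummond and Saleh (4 Sep 2011).
Drummond and Saleh both have continuous board tenure 11 years, so the next rule applies.
Among Drummond and Saleh, alphabetically by surname: Drummond before Saleh.
Order: Bianchi, Drummond, Saleh, Tran. So position 2.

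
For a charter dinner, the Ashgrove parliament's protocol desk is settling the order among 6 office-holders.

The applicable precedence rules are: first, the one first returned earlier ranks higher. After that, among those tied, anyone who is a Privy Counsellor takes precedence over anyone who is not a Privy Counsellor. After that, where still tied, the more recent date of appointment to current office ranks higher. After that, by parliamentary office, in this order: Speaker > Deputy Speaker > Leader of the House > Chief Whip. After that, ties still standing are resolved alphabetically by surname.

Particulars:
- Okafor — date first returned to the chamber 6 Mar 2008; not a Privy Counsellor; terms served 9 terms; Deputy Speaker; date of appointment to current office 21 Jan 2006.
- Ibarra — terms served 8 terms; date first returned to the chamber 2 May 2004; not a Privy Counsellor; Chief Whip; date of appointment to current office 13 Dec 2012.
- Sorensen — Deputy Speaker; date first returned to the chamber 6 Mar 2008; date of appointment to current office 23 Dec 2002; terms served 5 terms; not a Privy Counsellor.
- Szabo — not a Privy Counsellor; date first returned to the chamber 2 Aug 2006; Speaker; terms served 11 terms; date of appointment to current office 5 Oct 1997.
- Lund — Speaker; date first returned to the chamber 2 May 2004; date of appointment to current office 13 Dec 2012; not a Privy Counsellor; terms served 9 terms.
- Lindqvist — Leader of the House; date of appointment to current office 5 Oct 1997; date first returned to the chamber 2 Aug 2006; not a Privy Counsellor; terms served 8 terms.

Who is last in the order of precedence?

By date first returned to the chamber (earlier first): Lund and Ibarra (both 2 May 2004); then Szabo and Lindqvist (both 2 Aug 2006); then Okafor and Sorensen (both 6 Mar 2008).
Lund and Ibarra are each not a Privy Counsellor, so the next rule applies.
Lund and Ibarra both have date of appointment to current office 13 Dec 2012, so the next rule applies.
Among Lund and Ibarra, by parliamentary office: Lund (Speaker) before Ibarra (Chief Whip).
Szabo and Lindqvist are each not a Privy Counsellor, so the next rule applies.
Szabo and Lindqvist both have date of appointment to current office 5 Oct 1997, so the next rule applies.
Among Szabo and Lindqvist, by parliamentary office: Szabo (Speaker) before Lindqvist (Leader of the House).
Okafor and Sorensen are each not a Privy Counsellor, so the next rule applies.
Among Okafor and Sorensen, by date of appointment to current office (later first): Okafor (21 Jan 2006) before Sorensen (23 Dec 2002).
Order: Lund, Ibarra, Szabo, Lindqvist, Okafor, Sorensen.

Sorensen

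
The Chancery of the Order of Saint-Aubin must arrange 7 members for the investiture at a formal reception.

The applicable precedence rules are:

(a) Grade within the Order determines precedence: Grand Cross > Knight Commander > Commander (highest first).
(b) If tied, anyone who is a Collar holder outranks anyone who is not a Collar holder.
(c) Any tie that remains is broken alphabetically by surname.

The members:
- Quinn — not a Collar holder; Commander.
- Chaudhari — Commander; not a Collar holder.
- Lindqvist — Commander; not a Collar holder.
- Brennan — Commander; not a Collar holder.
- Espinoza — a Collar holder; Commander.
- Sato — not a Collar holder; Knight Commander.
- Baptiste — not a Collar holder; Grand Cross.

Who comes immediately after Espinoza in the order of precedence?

Brennan

By grade within the Order: Baptiste (Grand Cross); then Sato (Knight Commander); then Espinoza, Brennan, Chaudhari, Lindqvist and Quinn (Commander).
Among Espinoza, Brennan, Chaudhari, Lindqvist and Quinn, a Collar holder before not a Collar holder: Espinoza (a Collar holder) before Brennan, Chaudhari, Lindqvist and Quinn (not a Collar holder).
Among Brennan, Chaudhari, Lindqvist and Quinn, alphabetically by surname: Brennan before Chaudhari before Lindqvist before Quinn.
Order: Baptiste, Sato, Espinoza, Brennan, Chaudhari, Lindqvist, Quinn.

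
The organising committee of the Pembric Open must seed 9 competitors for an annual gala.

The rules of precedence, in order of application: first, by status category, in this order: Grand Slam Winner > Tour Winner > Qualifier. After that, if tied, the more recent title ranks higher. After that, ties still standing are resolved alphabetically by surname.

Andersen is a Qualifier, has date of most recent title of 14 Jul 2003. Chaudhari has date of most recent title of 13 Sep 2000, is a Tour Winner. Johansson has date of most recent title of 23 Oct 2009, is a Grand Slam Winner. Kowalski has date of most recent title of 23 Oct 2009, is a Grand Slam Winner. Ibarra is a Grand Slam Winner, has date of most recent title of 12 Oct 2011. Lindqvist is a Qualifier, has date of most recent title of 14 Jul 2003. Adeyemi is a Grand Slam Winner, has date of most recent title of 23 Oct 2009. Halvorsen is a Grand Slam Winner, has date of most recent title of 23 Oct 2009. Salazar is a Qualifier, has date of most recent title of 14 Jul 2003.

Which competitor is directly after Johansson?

By status category: Ibarra, Adeyemi, Halvorsen, Johansson and Kowalski (Grand Slam Winner); then Chaudhari (Tour Winner); then Andersen, Lindqvist and Salazar (Qualifier).
Among Ibarra, Adeyemi, Halvorsen, Johansson and Kowalski, by date of most recent title (later first): Ibarra (12 Oct 2011) before Adeyemi, Halvorsen, Johansson and Kowalski (23 Oct 2009).
Among Adeyemi, Halvorsen, Johansson and Kowalski, alphabetically by surname: Adeyemi before Halvorsen before Johansson before Kowalski.
Andersen, Lindqvist and Salazar all have date of most recent title 14 Jul 2003, so the next rule applies.
Among Andersen, Lindqvist and Salazar, alphabetically by surname: Andersen before Lindqvist before Salazar.
Order: Ibarra, Adeyemi, Halvorsen, Johansson, Kowalski, Chaudhari, Andersen, Lindqvist, Salazar.

Kowalski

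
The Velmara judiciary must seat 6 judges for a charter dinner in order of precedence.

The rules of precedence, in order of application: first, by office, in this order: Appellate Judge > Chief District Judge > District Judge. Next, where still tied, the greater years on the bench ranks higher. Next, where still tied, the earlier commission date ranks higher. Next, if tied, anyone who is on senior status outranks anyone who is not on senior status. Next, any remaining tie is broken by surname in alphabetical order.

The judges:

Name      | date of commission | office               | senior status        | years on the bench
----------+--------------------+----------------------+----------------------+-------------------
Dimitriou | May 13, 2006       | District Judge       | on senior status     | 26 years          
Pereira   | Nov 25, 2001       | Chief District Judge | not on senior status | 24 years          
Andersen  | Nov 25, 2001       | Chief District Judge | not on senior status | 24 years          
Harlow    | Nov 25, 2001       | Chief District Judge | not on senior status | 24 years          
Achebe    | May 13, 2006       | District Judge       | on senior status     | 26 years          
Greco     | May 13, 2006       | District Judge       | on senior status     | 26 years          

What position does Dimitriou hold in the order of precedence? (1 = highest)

5

By office: Andersen, Harlow and Pereira (Chief District Judge); then Achebe, Dimitriou and Greco (District Judge).
Andersen, Harlow and Pereira all have years on the bench 24 years, so the next rule applies.
Andersen, Harlow and Pereira all have date of commission Nov 25, 2001, so the next rule applies.
Andersen, Harlow and Pereira are each not on senior status, so the next rule applies.
Among Andersen, Harlow and Pereira, alphabetically by surname: Andersen before Harlow before Pereira.
Achebe, Dimitriou and Greco all have years on the bench 26 years, so the next rule applies.
Achebe, Dimitriou and Greco all have date of commission May 13, 2006, so the next rule applies.
Achebe, Dimitriou and Greco are each on senior status, so the next rule applies.
Among Achebe, Dimitriou and Greco, alphabetically by surname: Achebe before Dimitriou before Greco.
Order: Andersen, Harlow, Pereira, Achebe, Dimitriou, Greco. So position 5.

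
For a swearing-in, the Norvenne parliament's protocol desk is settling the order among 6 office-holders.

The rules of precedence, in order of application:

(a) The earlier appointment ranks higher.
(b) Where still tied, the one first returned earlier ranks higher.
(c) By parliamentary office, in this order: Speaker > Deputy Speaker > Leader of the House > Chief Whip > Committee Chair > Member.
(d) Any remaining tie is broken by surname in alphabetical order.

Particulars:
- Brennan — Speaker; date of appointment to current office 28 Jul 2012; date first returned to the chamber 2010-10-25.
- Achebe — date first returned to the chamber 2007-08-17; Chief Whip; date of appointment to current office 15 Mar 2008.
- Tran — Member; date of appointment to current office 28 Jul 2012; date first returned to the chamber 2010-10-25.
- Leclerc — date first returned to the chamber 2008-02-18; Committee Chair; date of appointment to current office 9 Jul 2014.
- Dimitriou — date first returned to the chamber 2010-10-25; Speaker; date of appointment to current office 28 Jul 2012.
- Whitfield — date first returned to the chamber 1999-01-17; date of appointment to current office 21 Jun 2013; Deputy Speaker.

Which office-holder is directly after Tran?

Whitfield

By date of appointment to current office (earlier first): Achebe (15 Mar 2008); then Brennan, Dimitriou and Tran (each 28 Jul 2012); then Whitfield (21 Jun 2013); then Leclerc (9 Jul 2014).
Brennan, Dimitriou and Tran all have date first returned to the chamber 2010-10-25, so the next rule applies.
Among Brennan, Dimitriou and Tran, by parliamentary office: Brennan and Dimitriou (Speaker) before Tran (Member).
Among Brennan and Dimitriou, alphabetically by surname: Brennan before Dimitriou.
Order: Achebe, Brennan, Dimitriou, Tran, Whitfield, Leclerc.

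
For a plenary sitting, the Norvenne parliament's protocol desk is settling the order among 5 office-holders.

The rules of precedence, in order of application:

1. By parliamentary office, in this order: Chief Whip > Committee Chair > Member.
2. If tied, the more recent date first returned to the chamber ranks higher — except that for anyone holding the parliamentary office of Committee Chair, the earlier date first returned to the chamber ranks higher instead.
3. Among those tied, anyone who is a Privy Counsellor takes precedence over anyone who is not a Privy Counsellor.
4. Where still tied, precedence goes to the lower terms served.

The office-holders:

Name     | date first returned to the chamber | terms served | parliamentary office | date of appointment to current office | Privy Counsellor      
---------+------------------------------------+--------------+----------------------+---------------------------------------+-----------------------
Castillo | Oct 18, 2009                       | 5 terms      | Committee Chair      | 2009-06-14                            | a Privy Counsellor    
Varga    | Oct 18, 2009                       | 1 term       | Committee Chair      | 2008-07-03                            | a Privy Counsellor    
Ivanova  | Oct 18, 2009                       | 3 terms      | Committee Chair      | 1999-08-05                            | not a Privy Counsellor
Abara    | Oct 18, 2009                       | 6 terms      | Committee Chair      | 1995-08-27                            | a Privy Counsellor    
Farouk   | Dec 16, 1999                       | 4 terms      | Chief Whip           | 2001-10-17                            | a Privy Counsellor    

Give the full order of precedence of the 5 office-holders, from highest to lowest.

Farouk, Varga, Castillo, Abara, Ivanova

By parliamentary office: Farouk (Chief Whip); then Varga, Castillo, Abara and Ivanova (Committee Chair).
Varga, Castillo, Abara and Ivanova all have date first returned to the chamber Oct 18, 2009, so the next rule applies.
Among Varga, Castillo, Abara and Ivanova, a Privy Counsellor before not a Privy Counsellor: Varga, Castillo and Abara (a Privy Counsellor) before Ivanova (not a Privy Counsellor).
Among Varga, Castillo and Abara, by terms served (lower first): Varga (1 term) before Castillo (5 terms) before Abara (6 terms).
Full order: Farouk, Varga, Castillo, Abara, Ivanova.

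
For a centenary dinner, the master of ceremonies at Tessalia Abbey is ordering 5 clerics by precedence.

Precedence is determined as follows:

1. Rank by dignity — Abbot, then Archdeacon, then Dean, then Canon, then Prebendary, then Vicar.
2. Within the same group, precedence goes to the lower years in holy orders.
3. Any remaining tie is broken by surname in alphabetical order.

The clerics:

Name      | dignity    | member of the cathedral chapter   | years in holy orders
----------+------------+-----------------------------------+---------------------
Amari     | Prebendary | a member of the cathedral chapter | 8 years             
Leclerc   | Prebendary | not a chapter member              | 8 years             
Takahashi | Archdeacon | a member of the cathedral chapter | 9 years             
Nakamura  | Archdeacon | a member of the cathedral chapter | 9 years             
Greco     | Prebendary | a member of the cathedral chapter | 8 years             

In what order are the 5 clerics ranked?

By dignity: Nakamura and Takahashi (Archdeacon); then Amari, Greco and Leclerc (Prebendary).
Nakamura and Takahashi both have years in holy orders 9 years, so the next rule applies.
Among Nakamura and Takahashi, alphabetically by surname: Nakamura before Takahashi.
Amari, Greco and Leclerc all have years in holy orders 8 years, so the next rule applies.
Among Amari, Greco and Leclerc, alphabetically by surname: Amari before Greco before Leclerc.
Full order: Nakamura, Takahashi, Amari, Greco, Leclerc.

Nakamura, Takahashi, Amari, Greco, Leclerc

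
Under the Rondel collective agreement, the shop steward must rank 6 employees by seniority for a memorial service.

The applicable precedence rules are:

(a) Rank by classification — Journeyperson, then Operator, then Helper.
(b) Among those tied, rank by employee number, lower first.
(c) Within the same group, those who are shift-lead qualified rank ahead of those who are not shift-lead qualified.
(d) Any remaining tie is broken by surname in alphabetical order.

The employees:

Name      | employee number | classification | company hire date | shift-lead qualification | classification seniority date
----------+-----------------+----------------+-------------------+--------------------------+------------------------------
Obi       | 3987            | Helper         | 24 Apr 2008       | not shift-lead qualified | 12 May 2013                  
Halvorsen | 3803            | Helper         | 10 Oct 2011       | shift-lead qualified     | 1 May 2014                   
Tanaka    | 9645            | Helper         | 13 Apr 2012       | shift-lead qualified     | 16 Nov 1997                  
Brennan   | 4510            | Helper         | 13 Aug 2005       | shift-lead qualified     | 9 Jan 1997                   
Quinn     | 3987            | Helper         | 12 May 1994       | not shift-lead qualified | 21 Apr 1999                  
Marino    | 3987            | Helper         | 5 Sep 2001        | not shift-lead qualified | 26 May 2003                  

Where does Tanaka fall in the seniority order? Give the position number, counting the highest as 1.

6

By classification: Halvorsen, Marino, Obi, Quinn, Brennan and Tanaka (Helper).
Among Halvorsen, Marino, Obi, Quinn, Brennan and Tanaka, by employee number (lower first): Halvorsen (3803) before Marino, Obi and Quinn (3987) before Brennan (4510) before Tanaka (9645).
Marino, Obi and Quinn are each not shift-lead qualified, so the next rule applies.
Among Marino, Obi and Quinn, alphabetically by surname: Marino before Obi before Quinn.
Order: Halvorsen, Marino, Obi, Quinn, Brennan, Tanaka. So position 6.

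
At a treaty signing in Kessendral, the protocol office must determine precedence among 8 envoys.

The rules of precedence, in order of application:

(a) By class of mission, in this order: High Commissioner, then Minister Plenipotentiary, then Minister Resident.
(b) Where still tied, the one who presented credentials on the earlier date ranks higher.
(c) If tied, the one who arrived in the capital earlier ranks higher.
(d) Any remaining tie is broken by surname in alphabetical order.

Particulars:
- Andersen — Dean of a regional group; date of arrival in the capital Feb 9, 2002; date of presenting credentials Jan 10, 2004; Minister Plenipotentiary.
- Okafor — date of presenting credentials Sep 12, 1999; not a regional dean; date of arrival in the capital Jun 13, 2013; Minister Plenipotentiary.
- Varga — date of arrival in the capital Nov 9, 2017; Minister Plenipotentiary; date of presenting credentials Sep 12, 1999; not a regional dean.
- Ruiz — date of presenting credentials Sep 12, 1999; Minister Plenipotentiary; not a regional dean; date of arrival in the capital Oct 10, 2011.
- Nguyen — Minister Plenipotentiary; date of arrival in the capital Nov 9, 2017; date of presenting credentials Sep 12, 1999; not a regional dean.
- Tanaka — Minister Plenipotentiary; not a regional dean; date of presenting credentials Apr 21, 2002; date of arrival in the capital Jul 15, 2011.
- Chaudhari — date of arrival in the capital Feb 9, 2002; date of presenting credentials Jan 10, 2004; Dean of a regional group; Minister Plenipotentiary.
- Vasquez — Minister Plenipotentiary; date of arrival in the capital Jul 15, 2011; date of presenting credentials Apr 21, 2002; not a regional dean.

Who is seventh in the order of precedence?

By class of mission: Ruiz, Okafor, Nguyen, Varga, Tanaka, Vasquez, Andersen and Chaudhari (Minister Plenipotentiary).
Among Ruiz, Okafor, Nguyen, Varga, Tanaka, Vasquez, Andersen and Chaudhari, by date of presenting credentials (earlier first): Ruiz, Okafor, Nguyen and Varga (Sep 12, 1999) before Tanaka and Vasquez (Apr 21, 2002) before Andersen and Chaudhari (Jan 10, 2004).
Among Ruiz, Okafor, Nguyen and Varga, by date of arrival in the capital (earlier first): Ruiz (Oct 10, 2011) before Okafor (Jun 13, 2013) before Nguyen and Varga (Nov 9, 2017).
Among Nguyen and Varga, alphabetically by surname: Nguyen before Varga.
Tanaka and Vasquez both have date of arrival in the capital Jul 15, 2011, so the next rule applies.
Among Tanaka and Vasquez, alphabetically by surname: Tanaka before Vasquez.
Andersen and Chaudhari both have date of arrival in the capital Feb 9, 2002, so the next rule applies.
Among Andersen and Chaudhari, alphabetically by surname: Andersen before Chaudhari.
Order: Ruiz, Okafor, Nguyen, Varga, Tanaka, Vasquez, Andersen, Chaudhari.

Andersen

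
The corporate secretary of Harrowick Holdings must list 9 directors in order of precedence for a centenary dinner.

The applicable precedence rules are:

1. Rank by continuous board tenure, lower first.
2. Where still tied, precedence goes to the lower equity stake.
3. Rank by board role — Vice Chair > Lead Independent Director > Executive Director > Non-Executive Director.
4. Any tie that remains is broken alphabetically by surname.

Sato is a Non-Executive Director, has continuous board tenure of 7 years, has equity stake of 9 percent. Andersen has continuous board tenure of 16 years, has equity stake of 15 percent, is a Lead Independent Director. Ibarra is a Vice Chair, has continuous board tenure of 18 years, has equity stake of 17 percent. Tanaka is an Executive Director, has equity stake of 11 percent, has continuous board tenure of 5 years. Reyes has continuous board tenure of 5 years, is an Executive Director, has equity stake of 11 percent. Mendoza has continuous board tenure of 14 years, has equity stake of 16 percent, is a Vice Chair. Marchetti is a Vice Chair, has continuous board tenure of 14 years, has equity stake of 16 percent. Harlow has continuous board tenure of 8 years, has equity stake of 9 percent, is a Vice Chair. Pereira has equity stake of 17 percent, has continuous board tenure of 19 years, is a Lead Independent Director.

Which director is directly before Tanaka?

Reyes

By continuous board tenure (lower first): Reyes and Tanaka (both 5 years); then Sato (7 years); then Harlow (8 years); then Marchetti and Mendoza (both 14 years); then Andersen (16 years); then Ibarra (18 years); then Pereira (19 years).
Reyes and Tanaka both have equity stake 11 percent, so the next rule applies.
Reyes and Tanaka are each Executive Director, so the next rule applies.
Among Reyes and Tanaka, alphabetically by surname: Reyes before Tanaka.
Marchetti and Mendoza both have equity stake 16 percent, so the next rule applies.
Marchetti and Mendoza are each Vice Chair, so the next rule applies.
Among Marchetti and Mendoza, alphabetically by surname: Marchetti before Mendoza.
Order: Reyes, Tanaka, Sato, Harlow, Marchetti, Mendoza, Andersen, Ibarra, Pereira.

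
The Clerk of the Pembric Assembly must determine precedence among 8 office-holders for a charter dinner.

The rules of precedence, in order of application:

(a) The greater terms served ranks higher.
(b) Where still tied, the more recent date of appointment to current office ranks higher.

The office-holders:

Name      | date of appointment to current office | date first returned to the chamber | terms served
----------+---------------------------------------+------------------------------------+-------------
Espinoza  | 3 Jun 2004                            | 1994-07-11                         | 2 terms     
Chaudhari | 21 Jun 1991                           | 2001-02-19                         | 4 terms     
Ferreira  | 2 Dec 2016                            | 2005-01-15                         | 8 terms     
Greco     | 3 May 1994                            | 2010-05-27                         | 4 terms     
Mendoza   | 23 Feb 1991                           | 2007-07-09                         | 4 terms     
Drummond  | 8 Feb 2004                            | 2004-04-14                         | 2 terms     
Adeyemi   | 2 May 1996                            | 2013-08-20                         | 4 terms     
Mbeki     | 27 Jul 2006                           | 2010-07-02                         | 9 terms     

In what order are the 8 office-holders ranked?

Mbeki, Ferreira, Adeyemi, Greco, Chaudhari, Mendoza, Espinoza, Drummond

By terms served (higher first): Mbeki (9 terms); then Ferreira (8 terms); then Adeyemi, Greco, Chaudhari and Mendoza (each 4 terms); then Espinoza and Drummond (both 2 terms).
Among Adeyemi, Greco, Chaudhari and Mendoza, by date of appointment to current office (later first): Adeyemi (2 May 1996) before Greco (3 May 1994) before Chaudhari (21 Jun 1991) before Mendoza (23 Feb 1991).
Among Espinoza and Drummond, by date of appointment to current office (later first): Espinoza (3 Jun 2004) before Drummond (8 Feb 2004).
Full order: Mbeki, Ferreira, Adeyemi, Greco, Chaudhari, Mendoza, Espinoza, Drummond.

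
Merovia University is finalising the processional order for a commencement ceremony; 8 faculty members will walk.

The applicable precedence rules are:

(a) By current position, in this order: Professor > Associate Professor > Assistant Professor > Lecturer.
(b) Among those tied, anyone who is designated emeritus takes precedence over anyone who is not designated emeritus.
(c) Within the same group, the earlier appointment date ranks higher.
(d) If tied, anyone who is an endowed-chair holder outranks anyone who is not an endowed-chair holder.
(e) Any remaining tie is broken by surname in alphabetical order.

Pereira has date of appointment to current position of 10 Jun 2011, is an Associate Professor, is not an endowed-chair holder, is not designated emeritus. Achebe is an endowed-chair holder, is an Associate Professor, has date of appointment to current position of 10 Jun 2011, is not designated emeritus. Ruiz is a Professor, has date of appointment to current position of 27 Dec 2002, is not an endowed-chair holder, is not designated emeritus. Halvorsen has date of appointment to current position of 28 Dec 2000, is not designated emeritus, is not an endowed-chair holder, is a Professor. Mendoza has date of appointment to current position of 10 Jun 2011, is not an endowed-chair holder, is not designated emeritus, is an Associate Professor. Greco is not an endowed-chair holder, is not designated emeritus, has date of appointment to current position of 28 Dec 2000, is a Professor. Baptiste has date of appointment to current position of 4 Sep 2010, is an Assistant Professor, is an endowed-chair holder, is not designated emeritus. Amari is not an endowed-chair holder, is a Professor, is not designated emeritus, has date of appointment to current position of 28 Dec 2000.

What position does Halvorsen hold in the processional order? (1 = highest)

3

By current position: Amari, Greco, Halvorsen and Ruiz (Professor); then Achebe, Mendoza and Pereira (Associate Professor); then Baptiste (Assistant Professor).
Amari, Greco, Halvorsen and Ruiz are each not designated emeritus, so the next rule applies.
Among Amari, Greco, Halvorsen and Ruiz, by date of appointment to current position (earlier first): Amari, Greco and Halvorsen (28 Dec 2000) before Ruiz (27 Dec 2002).
Amari, Greco and Halvorsen are each not an endowed-chair holder, so the next rule applies.
Among Amari, Greco and Halvorsen, alphabetically by surname: Amari before Greco before Halvorsen.
Achebe, Mendoza and Pereira are each not designated emeritus, so the next rule applies.
Achebe, Mendoza and Pereira all have date of appointment to current position 10 Jun 2011, so the next rule applies.
Among Achebe, Mendoza and Pereira, an endowed-chair holder before not an endowed-chair holder: Achebe (an endowed-chair holder) before Mendoza and Pereira (not an endowed-chair holder).
Among Mendoza and Pereira, alphabetically by surname: Mendoza before Pereira.
Order: Amari, Greco, Halvorsen, Ruiz, Achebe, Mendoza, Pereira, Baptiste. So position 3.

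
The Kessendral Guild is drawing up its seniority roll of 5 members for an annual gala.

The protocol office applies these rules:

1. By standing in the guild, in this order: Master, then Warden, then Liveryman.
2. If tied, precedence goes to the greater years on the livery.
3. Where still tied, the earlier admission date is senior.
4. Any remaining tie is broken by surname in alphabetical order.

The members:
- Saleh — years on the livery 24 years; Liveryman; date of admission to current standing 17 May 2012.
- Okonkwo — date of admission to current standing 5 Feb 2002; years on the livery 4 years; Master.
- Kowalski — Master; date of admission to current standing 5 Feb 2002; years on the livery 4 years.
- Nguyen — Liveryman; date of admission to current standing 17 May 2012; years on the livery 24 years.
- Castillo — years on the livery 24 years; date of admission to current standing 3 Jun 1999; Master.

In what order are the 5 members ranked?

By standing in the guild: Castillo, Kowalski and Okonkwo (Master); then Nguyen and Saleh (Liveryman).
Among Castillo, Kowalski and Okonkwo, by years on the livery (higher first): Castillo (24 years) before Kowalski and Okonkwo (4 years).
Kowalski and Okonkwo both have date of admission to current standing 5 Feb 2002, so the next rule applies.
Among Kowalski and Okonkwo, alphabetically by surname: Kowalski before Okonkwo.
Nguyen and Saleh both have years on the livery 24 years, so the next rule applies.
Nguyen and Saleh both have date of admission to current standing 17 May 2012, so the next rule applies.
Among Nguyen and Saleh, alphabetically by surname: Nguyen before Saleh.
Full order: Castillo, Kowalski, Okonkwo, Nguyen, Saleh.

Castillo, Kowalski, Okonkwo, Nguyen, Saleh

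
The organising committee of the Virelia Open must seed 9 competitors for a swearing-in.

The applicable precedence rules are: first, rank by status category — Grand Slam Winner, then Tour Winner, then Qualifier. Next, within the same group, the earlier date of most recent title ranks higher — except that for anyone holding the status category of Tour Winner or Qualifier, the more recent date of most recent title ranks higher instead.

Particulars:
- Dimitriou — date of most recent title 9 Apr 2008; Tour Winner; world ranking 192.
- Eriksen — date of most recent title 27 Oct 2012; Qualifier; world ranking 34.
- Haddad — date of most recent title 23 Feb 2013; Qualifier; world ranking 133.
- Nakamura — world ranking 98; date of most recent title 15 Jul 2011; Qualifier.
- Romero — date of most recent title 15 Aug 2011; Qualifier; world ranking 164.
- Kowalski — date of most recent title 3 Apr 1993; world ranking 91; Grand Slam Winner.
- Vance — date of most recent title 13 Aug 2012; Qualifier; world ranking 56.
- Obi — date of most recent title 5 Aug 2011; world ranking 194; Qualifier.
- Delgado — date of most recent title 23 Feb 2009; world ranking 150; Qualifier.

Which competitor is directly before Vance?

By status category: Kowalski (Grand Slam Winner); then Dimitriou (Tour Winner); then Haddad, Eriksen, Vance, Romero, Obi, Nakamura and Delgado (Qualifier).
Among Haddad, Eriksen, Vance, Romero, Obi, Nakamura and Delgado, by date of most recent title (later first) (reversed rule for this group): Haddad (23 Feb 2013) before Eriksen (27 Oct 2012) before Vance (13 Aug 2012) before Romero (15 Aug 2011) before Obi (5 Aug 2011) before Nakamura (15 Jul 2011) before Delgado (23 Feb 2009).
Order: Kowalski, Dimitriou, Haddad, Eriksen, Vance, Romero, Obi, Nakamura, Delgado.

Eriksen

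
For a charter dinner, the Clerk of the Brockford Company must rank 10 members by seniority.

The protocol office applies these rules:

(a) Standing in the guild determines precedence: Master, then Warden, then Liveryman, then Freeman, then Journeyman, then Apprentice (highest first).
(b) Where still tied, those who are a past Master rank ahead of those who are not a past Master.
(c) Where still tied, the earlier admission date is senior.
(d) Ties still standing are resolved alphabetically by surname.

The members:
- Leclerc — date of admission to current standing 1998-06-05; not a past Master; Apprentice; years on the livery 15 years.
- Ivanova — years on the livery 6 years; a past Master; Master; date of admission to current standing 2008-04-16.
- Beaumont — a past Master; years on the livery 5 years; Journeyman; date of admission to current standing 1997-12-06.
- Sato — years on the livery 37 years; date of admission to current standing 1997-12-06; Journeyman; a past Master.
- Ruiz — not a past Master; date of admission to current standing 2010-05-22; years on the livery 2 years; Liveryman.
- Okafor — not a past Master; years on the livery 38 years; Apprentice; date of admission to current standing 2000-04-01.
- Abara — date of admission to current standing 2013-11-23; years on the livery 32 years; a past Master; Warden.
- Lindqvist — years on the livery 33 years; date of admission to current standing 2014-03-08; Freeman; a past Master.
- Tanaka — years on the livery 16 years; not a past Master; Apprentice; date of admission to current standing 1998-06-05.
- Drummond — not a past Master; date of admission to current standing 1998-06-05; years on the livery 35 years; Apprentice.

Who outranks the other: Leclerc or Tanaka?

By standing in the guild: Ivanova (Master); then Abara (Warden); then Ruiz (Liveryman); then Lindqvist (Freeman); then Beaumont and Sato (Journeyman); then Drummond, Leclerc, Tanaka and Okafor (Apprentice).
Beaumont and Sato are each a past Master, so the next rule applies.
Beaumont and Sato both have date of admission to current standing 1997-12-06, so the next rule applies.
Among Beaumont and Sato, alphabetically by surname: Beaumont before Sato.
Drummond, Leclerc, Tanaka and Okafor are each not a past Master, so the next rule applies.
Among Drummond, Leclerc, Tanaka and Okafor, by date of admission to current standing (earlier first): Drummond, Leclerc and Tanaka (1998-06-05) before Okafor (2000-04-01).
Among Drummond, Leclerc and Tanaka, alphabetically by surname: Drummond before Leclerc before Tanaka.
So Leclerc takes precedence.

Leclerc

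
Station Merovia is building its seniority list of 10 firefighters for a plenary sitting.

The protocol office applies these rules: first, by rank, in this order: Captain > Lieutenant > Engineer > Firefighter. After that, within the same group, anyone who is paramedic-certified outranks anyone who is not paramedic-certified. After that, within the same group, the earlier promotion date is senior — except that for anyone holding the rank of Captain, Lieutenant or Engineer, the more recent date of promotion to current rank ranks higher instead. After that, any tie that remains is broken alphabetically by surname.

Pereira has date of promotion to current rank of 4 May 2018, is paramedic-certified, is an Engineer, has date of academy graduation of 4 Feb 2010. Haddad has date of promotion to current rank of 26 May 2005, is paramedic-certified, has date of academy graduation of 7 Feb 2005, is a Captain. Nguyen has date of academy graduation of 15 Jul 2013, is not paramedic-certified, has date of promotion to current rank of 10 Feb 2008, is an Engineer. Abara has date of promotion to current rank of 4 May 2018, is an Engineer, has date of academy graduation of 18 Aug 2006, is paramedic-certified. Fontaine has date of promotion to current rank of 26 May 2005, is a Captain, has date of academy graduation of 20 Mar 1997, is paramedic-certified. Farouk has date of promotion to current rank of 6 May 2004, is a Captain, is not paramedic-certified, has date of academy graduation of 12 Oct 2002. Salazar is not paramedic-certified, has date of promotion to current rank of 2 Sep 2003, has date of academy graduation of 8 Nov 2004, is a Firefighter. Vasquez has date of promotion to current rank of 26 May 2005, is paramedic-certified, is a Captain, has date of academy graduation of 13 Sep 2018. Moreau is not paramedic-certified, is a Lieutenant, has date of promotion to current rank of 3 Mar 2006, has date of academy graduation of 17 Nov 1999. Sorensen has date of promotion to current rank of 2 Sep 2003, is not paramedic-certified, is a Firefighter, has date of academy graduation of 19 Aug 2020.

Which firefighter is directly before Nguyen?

Pereira

By rank: Fontaine, Haddad, Vasquez and Farouk (Captain); then Moreau (Lieutenant); then Abara, Pereira and Nguyen (Engineer); then Salazar and Sorensen (Firefighter).
Among Fontaine, Haddad, Vasquez and Farouk, paramedic-certified before not paramedic-certified: Fontaine, Haddad and Vasquez (paramedic-certified) before Farouk (not paramedic-certified).
Fontaine, Haddad and Vasquez all have date of promotion to current rank 26 May 2005, so the next rule applies.
Among Fontaine, Haddad and Vasquez, alphabetically by surname: Fontaine before Haddad before Vasquez.
Among Abara, Pereira and Nguyen, paramedic-certified before not paramedic-certified: Abara and Pereira (paramedic-certified) before Nguyen (not paramedic-certified).
Abara and Pereira both have date of promotion to current rank 4 May 2018, so the next rule applies.
Among Abara and Pereira, alphabetically by surname: Abara before Pereira.
Salazar and Sorensen are each not paramedic-certified, so the next rule applies.
Salazar and Sorensen both have date of promotion to current rank 2 Sep 2003, so the next rule applies.
Among Salazar and Sorensen, alphabetically by surname: Salazar before Sorensen.
Order: Fontaine, Haddad, Vasquez, Farouk, Moreau, Abara, Pereira, Nguyen, Salazar, Sorensen.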